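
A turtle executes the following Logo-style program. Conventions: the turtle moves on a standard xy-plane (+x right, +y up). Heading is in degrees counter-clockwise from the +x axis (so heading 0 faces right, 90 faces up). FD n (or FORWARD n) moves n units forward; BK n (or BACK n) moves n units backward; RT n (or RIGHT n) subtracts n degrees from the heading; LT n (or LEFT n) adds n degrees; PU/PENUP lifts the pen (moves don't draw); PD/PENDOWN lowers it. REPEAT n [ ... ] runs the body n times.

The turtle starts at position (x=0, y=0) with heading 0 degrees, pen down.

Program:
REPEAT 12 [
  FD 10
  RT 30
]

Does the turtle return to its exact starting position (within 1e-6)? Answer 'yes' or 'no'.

Answer: yes

Derivation:
Executing turtle program step by step:
Start: pos=(0,0), heading=0, pen down
REPEAT 12 [
  -- iteration 1/12 --
  FD 10: (0,0) -> (10,0) [heading=0, draw]
  RT 30: heading 0 -> 330
  -- iteration 2/12 --
  FD 10: (10,0) -> (18.66,-5) [heading=330, draw]
  RT 30: heading 330 -> 300
  -- iteration 3/12 --
  FD 10: (18.66,-5) -> (23.66,-13.66) [heading=300, draw]
  RT 30: heading 300 -> 270
  -- iteration 4/12 --
  FD 10: (23.66,-13.66) -> (23.66,-23.66) [heading=270, draw]
  RT 30: heading 270 -> 240
  -- iteration 5/12 --
  FD 10: (23.66,-23.66) -> (18.66,-32.321) [heading=240, draw]
  RT 30: heading 240 -> 210
  -- iteration 6/12 --
  FD 10: (18.66,-32.321) -> (10,-37.321) [heading=210, draw]
  RT 30: heading 210 -> 180
  -- iteration 7/12 --
  FD 10: (10,-37.321) -> (0,-37.321) [heading=180, draw]
  RT 30: heading 180 -> 150
  -- iteration 8/12 --
  FD 10: (0,-37.321) -> (-8.66,-32.321) [heading=150, draw]
  RT 30: heading 150 -> 120
  -- iteration 9/12 --
  FD 10: (-8.66,-32.321) -> (-13.66,-23.66) [heading=120, draw]
  RT 30: heading 120 -> 90
  -- iteration 10/12 --
  FD 10: (-13.66,-23.66) -> (-13.66,-13.66) [heading=90, draw]
  RT 30: heading 90 -> 60
  -- iteration 11/12 --
  FD 10: (-13.66,-13.66) -> (-8.66,-5) [heading=60, draw]
  RT 30: heading 60 -> 30
  -- iteration 12/12 --
  FD 10: (-8.66,-5) -> (0,0) [heading=30, draw]
  RT 30: heading 30 -> 0
]
Final: pos=(0,0), heading=0, 12 segment(s) drawn

Start position: (0, 0)
Final position: (0, 0)
Distance = 0; < 1e-6 -> CLOSED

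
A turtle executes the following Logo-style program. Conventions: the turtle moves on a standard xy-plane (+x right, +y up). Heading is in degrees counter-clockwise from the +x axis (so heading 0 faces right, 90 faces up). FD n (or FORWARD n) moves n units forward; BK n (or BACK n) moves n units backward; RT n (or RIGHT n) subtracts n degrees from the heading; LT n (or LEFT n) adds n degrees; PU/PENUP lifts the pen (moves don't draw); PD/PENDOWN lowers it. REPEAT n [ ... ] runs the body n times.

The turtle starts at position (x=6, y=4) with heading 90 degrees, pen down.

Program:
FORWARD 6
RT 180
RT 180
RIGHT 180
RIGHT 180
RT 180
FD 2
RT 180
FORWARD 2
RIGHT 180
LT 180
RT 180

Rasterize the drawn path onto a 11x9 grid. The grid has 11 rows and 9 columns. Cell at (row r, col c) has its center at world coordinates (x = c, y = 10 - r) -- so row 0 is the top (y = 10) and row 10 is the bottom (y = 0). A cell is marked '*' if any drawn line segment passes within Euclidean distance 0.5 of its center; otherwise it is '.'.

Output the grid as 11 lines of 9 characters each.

Answer: ......*..
......*..
......*..
......*..
......*..
......*..
......*..
.........
.........
.........
.........

Derivation:
Segment 0: (6,4) -> (6,10)
Segment 1: (6,10) -> (6,8)
Segment 2: (6,8) -> (6,10)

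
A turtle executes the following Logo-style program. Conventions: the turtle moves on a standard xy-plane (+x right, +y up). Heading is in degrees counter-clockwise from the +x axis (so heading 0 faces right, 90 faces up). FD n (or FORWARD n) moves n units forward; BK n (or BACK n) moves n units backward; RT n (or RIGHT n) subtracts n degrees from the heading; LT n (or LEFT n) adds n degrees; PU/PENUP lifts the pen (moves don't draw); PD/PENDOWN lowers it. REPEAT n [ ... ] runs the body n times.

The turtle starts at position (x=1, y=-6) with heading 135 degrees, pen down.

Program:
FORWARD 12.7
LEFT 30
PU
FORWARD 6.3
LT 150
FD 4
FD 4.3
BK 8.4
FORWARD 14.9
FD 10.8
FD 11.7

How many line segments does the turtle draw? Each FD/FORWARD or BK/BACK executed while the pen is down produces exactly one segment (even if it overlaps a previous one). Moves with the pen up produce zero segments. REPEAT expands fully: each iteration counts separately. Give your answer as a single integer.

Answer: 1

Derivation:
Executing turtle program step by step:
Start: pos=(1,-6), heading=135, pen down
FD 12.7: (1,-6) -> (-7.98,2.98) [heading=135, draw]
LT 30: heading 135 -> 165
PU: pen up
FD 6.3: (-7.98,2.98) -> (-14.066,4.611) [heading=165, move]
LT 150: heading 165 -> 315
FD 4: (-14.066,4.611) -> (-11.237,1.782) [heading=315, move]
FD 4.3: (-11.237,1.782) -> (-8.197,-1.258) [heading=315, move]
BK 8.4: (-8.197,-1.258) -> (-14.136,4.682) [heading=315, move]
FD 14.9: (-14.136,4.682) -> (-3.6,-5.854) [heading=315, move]
FD 10.8: (-3.6,-5.854) -> (4.036,-13.491) [heading=315, move]
FD 11.7: (4.036,-13.491) -> (12.309,-21.764) [heading=315, move]
Final: pos=(12.309,-21.764), heading=315, 1 segment(s) drawn
Segments drawn: 1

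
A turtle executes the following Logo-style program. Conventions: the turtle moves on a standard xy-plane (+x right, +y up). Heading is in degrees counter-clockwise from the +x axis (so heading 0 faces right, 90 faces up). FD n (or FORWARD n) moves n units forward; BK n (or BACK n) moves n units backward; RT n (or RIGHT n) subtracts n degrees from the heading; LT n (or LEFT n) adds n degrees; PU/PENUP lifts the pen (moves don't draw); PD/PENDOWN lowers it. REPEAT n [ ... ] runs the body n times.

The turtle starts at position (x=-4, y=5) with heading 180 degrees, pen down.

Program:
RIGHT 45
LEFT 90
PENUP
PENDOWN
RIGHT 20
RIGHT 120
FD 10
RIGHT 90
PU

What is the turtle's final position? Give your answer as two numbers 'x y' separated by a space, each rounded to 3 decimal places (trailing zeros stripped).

Executing turtle program step by step:
Start: pos=(-4,5), heading=180, pen down
RT 45: heading 180 -> 135
LT 90: heading 135 -> 225
PU: pen up
PD: pen down
RT 20: heading 225 -> 205
RT 120: heading 205 -> 85
FD 10: (-4,5) -> (-3.128,14.962) [heading=85, draw]
RT 90: heading 85 -> 355
PU: pen up
Final: pos=(-3.128,14.962), heading=355, 1 segment(s) drawn

Answer: -3.128 14.962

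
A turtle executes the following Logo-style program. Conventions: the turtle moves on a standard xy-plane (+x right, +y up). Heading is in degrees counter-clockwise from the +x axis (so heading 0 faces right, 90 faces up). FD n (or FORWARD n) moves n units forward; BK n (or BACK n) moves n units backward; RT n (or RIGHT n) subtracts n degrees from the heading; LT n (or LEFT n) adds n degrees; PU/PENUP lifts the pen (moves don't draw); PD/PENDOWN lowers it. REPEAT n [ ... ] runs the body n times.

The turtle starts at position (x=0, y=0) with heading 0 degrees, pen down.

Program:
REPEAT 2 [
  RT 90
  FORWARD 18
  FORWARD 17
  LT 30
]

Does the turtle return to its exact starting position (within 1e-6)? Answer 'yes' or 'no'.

Executing turtle program step by step:
Start: pos=(0,0), heading=0, pen down
REPEAT 2 [
  -- iteration 1/2 --
  RT 90: heading 0 -> 270
  FD 18: (0,0) -> (0,-18) [heading=270, draw]
  FD 17: (0,-18) -> (0,-35) [heading=270, draw]
  LT 30: heading 270 -> 300
  -- iteration 2/2 --
  RT 90: heading 300 -> 210
  FD 18: (0,-35) -> (-15.588,-44) [heading=210, draw]
  FD 17: (-15.588,-44) -> (-30.311,-52.5) [heading=210, draw]
  LT 30: heading 210 -> 240
]
Final: pos=(-30.311,-52.5), heading=240, 4 segment(s) drawn

Start position: (0, 0)
Final position: (-30.311, -52.5)
Distance = 60.622; >= 1e-6 -> NOT closed

Answer: no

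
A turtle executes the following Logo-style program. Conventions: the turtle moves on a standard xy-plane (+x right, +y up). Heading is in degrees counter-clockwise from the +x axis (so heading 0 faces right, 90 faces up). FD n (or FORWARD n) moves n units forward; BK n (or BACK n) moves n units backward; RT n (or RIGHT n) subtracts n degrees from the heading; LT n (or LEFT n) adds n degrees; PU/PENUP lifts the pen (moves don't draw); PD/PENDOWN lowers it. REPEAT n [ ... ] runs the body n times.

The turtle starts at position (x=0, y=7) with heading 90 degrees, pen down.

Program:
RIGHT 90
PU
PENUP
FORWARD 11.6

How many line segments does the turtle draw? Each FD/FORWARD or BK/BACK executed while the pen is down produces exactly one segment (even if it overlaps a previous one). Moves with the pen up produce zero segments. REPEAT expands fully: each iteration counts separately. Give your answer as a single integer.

Answer: 0

Derivation:
Executing turtle program step by step:
Start: pos=(0,7), heading=90, pen down
RT 90: heading 90 -> 0
PU: pen up
PU: pen up
FD 11.6: (0,7) -> (11.6,7) [heading=0, move]
Final: pos=(11.6,7), heading=0, 0 segment(s) drawn
Segments drawn: 0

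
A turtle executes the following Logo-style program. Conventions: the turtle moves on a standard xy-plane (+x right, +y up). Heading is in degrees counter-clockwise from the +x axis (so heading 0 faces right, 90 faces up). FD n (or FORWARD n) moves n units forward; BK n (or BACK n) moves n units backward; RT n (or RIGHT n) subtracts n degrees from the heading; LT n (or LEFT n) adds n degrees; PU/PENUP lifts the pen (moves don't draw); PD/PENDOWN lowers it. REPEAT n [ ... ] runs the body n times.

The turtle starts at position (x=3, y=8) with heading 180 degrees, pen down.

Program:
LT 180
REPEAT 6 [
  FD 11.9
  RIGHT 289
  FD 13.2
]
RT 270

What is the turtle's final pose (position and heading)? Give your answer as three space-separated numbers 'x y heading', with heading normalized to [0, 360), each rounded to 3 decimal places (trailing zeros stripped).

Answer: 18.688 19.032 156

Derivation:
Executing turtle program step by step:
Start: pos=(3,8), heading=180, pen down
LT 180: heading 180 -> 0
REPEAT 6 [
  -- iteration 1/6 --
  FD 11.9: (3,8) -> (14.9,8) [heading=0, draw]
  RT 289: heading 0 -> 71
  FD 13.2: (14.9,8) -> (19.197,20.481) [heading=71, draw]
  -- iteration 2/6 --
  FD 11.9: (19.197,20.481) -> (23.072,31.733) [heading=71, draw]
  RT 289: heading 71 -> 142
  FD 13.2: (23.072,31.733) -> (12.67,39.859) [heading=142, draw]
  -- iteration 3/6 --
  FD 11.9: (12.67,39.859) -> (3.293,47.186) [heading=142, draw]
  RT 289: heading 142 -> 213
  FD 13.2: (3.293,47.186) -> (-7.778,39.996) [heading=213, draw]
  -- iteration 4/6 --
  FD 11.9: (-7.778,39.996) -> (-17.758,33.515) [heading=213, draw]
  RT 289: heading 213 -> 284
  FD 13.2: (-17.758,33.515) -> (-14.565,20.707) [heading=284, draw]
  -- iteration 5/6 --
  FD 11.9: (-14.565,20.707) -> (-11.686,9.161) [heading=284, draw]
  RT 289: heading 284 -> 355
  FD 13.2: (-11.686,9.161) -> (1.464,8.01) [heading=355, draw]
  -- iteration 6/6 --
  FD 11.9: (1.464,8.01) -> (13.319,6.973) [heading=355, draw]
  RT 289: heading 355 -> 66
  FD 13.2: (13.319,6.973) -> (18.688,19.032) [heading=66, draw]
]
RT 270: heading 66 -> 156
Final: pos=(18.688,19.032), heading=156, 12 segment(s) drawn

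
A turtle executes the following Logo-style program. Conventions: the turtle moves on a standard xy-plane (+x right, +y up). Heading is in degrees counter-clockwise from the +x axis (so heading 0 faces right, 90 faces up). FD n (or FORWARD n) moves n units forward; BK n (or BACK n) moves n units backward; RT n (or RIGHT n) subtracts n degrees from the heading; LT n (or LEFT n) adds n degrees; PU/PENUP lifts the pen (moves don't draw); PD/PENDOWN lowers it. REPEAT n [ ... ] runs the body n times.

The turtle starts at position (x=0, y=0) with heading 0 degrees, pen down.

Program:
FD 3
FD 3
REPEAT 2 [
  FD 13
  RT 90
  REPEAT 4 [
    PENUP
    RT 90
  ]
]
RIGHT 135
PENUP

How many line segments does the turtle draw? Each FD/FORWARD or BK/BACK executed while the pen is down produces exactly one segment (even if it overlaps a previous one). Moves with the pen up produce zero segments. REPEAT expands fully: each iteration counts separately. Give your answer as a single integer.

Executing turtle program step by step:
Start: pos=(0,0), heading=0, pen down
FD 3: (0,0) -> (3,0) [heading=0, draw]
FD 3: (3,0) -> (6,0) [heading=0, draw]
REPEAT 2 [
  -- iteration 1/2 --
  FD 13: (6,0) -> (19,0) [heading=0, draw]
  RT 90: heading 0 -> 270
  REPEAT 4 [
    -- iteration 1/4 --
    PU: pen up
    RT 90: heading 270 -> 180
    -- iteration 2/4 --
    PU: pen up
    RT 90: heading 180 -> 90
    -- iteration 3/4 --
    PU: pen up
    RT 90: heading 90 -> 0
    -- iteration 4/4 --
    PU: pen up
    RT 90: heading 0 -> 270
  ]
  -- iteration 2/2 --
  FD 13: (19,0) -> (19,-13) [heading=270, move]
  RT 90: heading 270 -> 180
  REPEAT 4 [
    -- iteration 1/4 --
    PU: pen up
    RT 90: heading 180 -> 90
    -- iteration 2/4 --
    PU: pen up
    RT 90: heading 90 -> 0
    -- iteration 3/4 --
    PU: pen up
    RT 90: heading 0 -> 270
    -- iteration 4/4 --
    PU: pen up
    RT 90: heading 270 -> 180
  ]
]
RT 135: heading 180 -> 45
PU: pen up
Final: pos=(19,-13), heading=45, 3 segment(s) drawn
Segments drawn: 3

Answer: 3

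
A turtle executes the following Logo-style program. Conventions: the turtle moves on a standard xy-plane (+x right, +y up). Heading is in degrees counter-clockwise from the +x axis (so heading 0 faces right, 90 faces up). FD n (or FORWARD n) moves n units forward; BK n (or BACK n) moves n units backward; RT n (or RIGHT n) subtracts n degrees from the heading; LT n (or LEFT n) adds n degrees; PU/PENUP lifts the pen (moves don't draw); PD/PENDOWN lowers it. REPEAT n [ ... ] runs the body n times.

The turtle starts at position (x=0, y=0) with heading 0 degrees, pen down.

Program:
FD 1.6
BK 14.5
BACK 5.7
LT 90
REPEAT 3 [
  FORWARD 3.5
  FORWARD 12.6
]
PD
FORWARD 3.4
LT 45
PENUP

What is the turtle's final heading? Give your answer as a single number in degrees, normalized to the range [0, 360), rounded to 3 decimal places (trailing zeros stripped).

Executing turtle program step by step:
Start: pos=(0,0), heading=0, pen down
FD 1.6: (0,0) -> (1.6,0) [heading=0, draw]
BK 14.5: (1.6,0) -> (-12.9,0) [heading=0, draw]
BK 5.7: (-12.9,0) -> (-18.6,0) [heading=0, draw]
LT 90: heading 0 -> 90
REPEAT 3 [
  -- iteration 1/3 --
  FD 3.5: (-18.6,0) -> (-18.6,3.5) [heading=90, draw]
  FD 12.6: (-18.6,3.5) -> (-18.6,16.1) [heading=90, draw]
  -- iteration 2/3 --
  FD 3.5: (-18.6,16.1) -> (-18.6,19.6) [heading=90, draw]
  FD 12.6: (-18.6,19.6) -> (-18.6,32.2) [heading=90, draw]
  -- iteration 3/3 --
  FD 3.5: (-18.6,32.2) -> (-18.6,35.7) [heading=90, draw]
  FD 12.6: (-18.6,35.7) -> (-18.6,48.3) [heading=90, draw]
]
PD: pen down
FD 3.4: (-18.6,48.3) -> (-18.6,51.7) [heading=90, draw]
LT 45: heading 90 -> 135
PU: pen up
Final: pos=(-18.6,51.7), heading=135, 10 segment(s) drawn

Answer: 135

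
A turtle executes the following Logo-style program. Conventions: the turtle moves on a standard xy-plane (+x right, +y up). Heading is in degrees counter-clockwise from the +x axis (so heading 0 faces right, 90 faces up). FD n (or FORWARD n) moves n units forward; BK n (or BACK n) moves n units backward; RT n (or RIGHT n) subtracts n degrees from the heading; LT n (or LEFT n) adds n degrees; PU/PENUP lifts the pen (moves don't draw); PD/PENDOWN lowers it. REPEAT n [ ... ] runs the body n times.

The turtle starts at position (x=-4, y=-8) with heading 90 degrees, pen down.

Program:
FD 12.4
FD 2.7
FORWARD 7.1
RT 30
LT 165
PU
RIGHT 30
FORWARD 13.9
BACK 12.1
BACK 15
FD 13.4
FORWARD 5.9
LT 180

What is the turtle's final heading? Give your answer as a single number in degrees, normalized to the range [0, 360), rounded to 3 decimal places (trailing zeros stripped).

Executing turtle program step by step:
Start: pos=(-4,-8), heading=90, pen down
FD 12.4: (-4,-8) -> (-4,4.4) [heading=90, draw]
FD 2.7: (-4,4.4) -> (-4,7.1) [heading=90, draw]
FD 7.1: (-4,7.1) -> (-4,14.2) [heading=90, draw]
RT 30: heading 90 -> 60
LT 165: heading 60 -> 225
PU: pen up
RT 30: heading 225 -> 195
FD 13.9: (-4,14.2) -> (-17.426,10.602) [heading=195, move]
BK 12.1: (-17.426,10.602) -> (-5.739,13.734) [heading=195, move]
BK 15: (-5.739,13.734) -> (8.75,17.616) [heading=195, move]
FD 13.4: (8.75,17.616) -> (-4.193,14.148) [heading=195, move]
FD 5.9: (-4.193,14.148) -> (-9.892,12.621) [heading=195, move]
LT 180: heading 195 -> 15
Final: pos=(-9.892,12.621), heading=15, 3 segment(s) drawn

Answer: 15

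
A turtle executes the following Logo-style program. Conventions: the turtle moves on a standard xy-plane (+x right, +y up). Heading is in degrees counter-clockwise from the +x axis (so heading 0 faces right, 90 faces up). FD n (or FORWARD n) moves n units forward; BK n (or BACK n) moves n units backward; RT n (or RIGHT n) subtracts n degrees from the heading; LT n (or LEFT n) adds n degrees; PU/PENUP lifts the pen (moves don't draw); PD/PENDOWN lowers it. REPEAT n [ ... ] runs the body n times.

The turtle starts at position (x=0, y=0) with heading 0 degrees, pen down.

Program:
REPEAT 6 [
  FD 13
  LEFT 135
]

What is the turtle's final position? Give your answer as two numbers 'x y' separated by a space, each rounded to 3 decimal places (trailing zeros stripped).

Executing turtle program step by step:
Start: pos=(0,0), heading=0, pen down
REPEAT 6 [
  -- iteration 1/6 --
  FD 13: (0,0) -> (13,0) [heading=0, draw]
  LT 135: heading 0 -> 135
  -- iteration 2/6 --
  FD 13: (13,0) -> (3.808,9.192) [heading=135, draw]
  LT 135: heading 135 -> 270
  -- iteration 3/6 --
  FD 13: (3.808,9.192) -> (3.808,-3.808) [heading=270, draw]
  LT 135: heading 270 -> 45
  -- iteration 4/6 --
  FD 13: (3.808,-3.808) -> (13,5.385) [heading=45, draw]
  LT 135: heading 45 -> 180
  -- iteration 5/6 --
  FD 13: (13,5.385) -> (0,5.385) [heading=180, draw]
  LT 135: heading 180 -> 315
  -- iteration 6/6 --
  FD 13: (0,5.385) -> (9.192,-3.808) [heading=315, draw]
  LT 135: heading 315 -> 90
]
Final: pos=(9.192,-3.808), heading=90, 6 segment(s) drawn

Answer: 9.192 -3.808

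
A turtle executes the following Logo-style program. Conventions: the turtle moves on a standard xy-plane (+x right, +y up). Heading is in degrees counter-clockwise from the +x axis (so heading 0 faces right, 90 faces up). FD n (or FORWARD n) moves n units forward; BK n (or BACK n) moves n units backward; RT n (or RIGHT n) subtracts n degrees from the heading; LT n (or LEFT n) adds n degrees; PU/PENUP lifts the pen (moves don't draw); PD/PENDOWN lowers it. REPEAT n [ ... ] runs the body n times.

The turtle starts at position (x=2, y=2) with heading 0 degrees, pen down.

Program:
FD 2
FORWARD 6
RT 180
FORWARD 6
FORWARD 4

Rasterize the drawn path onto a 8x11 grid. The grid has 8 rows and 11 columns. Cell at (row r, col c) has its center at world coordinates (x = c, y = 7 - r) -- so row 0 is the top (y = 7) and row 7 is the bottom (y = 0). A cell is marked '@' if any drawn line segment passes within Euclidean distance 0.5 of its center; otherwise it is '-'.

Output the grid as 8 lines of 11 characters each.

Segment 0: (2,2) -> (4,2)
Segment 1: (4,2) -> (10,2)
Segment 2: (10,2) -> (4,2)
Segment 3: (4,2) -> (0,2)

Answer: -----------
-----------
-----------
-----------
-----------
@@@@@@@@@@@
-----------
-----------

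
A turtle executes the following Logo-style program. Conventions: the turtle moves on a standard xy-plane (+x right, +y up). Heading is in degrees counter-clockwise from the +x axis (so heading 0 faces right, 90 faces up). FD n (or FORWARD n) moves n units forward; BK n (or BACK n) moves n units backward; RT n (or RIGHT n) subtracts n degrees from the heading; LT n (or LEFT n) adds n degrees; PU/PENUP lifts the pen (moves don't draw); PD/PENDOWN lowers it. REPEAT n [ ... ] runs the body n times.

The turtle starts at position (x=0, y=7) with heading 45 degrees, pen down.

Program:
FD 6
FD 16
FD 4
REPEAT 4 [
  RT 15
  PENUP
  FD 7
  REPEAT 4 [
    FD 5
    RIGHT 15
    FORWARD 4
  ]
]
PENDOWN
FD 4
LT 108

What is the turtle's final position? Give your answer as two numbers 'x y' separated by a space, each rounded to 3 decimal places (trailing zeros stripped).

Executing turtle program step by step:
Start: pos=(0,7), heading=45, pen down
FD 6: (0,7) -> (4.243,11.243) [heading=45, draw]
FD 16: (4.243,11.243) -> (15.556,22.556) [heading=45, draw]
FD 4: (15.556,22.556) -> (18.385,25.385) [heading=45, draw]
REPEAT 4 [
  -- iteration 1/4 --
  RT 15: heading 45 -> 30
  PU: pen up
  FD 7: (18.385,25.385) -> (24.447,28.885) [heading=30, move]
  REPEAT 4 [
    -- iteration 1/4 --
    FD 5: (24.447,28.885) -> (28.777,31.385) [heading=30, move]
    RT 15: heading 30 -> 15
    FD 4: (28.777,31.385) -> (32.641,32.42) [heading=15, move]
    -- iteration 2/4 --
    FD 5: (32.641,32.42) -> (37.47,33.714) [heading=15, move]
    RT 15: heading 15 -> 0
    FD 4: (37.47,33.714) -> (41.47,33.714) [heading=0, move]
    -- iteration 3/4 --
    FD 5: (41.47,33.714) -> (46.47,33.714) [heading=0, move]
    RT 15: heading 0 -> 345
    FD 4: (46.47,33.714) -> (50.334,32.679) [heading=345, move]
    -- iteration 4/4 --
    FD 5: (50.334,32.679) -> (55.164,31.385) [heading=345, move]
    RT 15: heading 345 -> 330
    FD 4: (55.164,31.385) -> (58.628,29.385) [heading=330, move]
  ]
  -- iteration 2/4 --
  RT 15: heading 330 -> 315
  PU: pen up
  FD 7: (58.628,29.385) -> (63.578,24.435) [heading=315, move]
  REPEAT 4 [
    -- iteration 1/4 --
    FD 5: (63.578,24.435) -> (67.113,20.899) [heading=315, move]
    RT 15: heading 315 -> 300
    FD 4: (67.113,20.899) -> (69.113,17.435) [heading=300, move]
    -- iteration 2/4 --
    FD 5: (69.113,17.435) -> (71.613,13.105) [heading=300, move]
    RT 15: heading 300 -> 285
    FD 4: (71.613,13.105) -> (72.648,9.242) [heading=285, move]
    -- iteration 3/4 --
    FD 5: (72.648,9.242) -> (73.943,4.412) [heading=285, move]
    RT 15: heading 285 -> 270
    FD 4: (73.943,4.412) -> (73.943,0.412) [heading=270, move]
    -- iteration 4/4 --
    FD 5: (73.943,0.412) -> (73.943,-4.588) [heading=270, move]
    RT 15: heading 270 -> 255
    FD 4: (73.943,-4.588) -> (72.907,-8.452) [heading=255, move]
  ]
  -- iteration 3/4 --
  RT 15: heading 255 -> 240
  PU: pen up
  FD 7: (72.907,-8.452) -> (69.407,-14.514) [heading=240, move]
  REPEAT 4 [
    -- iteration 1/4 --
    FD 5: (69.407,-14.514) -> (66.907,-18.844) [heading=240, move]
    RT 15: heading 240 -> 225
    FD 4: (66.907,-18.844) -> (64.079,-21.673) [heading=225, move]
    -- iteration 2/4 --
    FD 5: (64.079,-21.673) -> (60.543,-25.208) [heading=225, move]
    RT 15: heading 225 -> 210
    FD 4: (60.543,-25.208) -> (57.079,-27.208) [heading=210, move]
    -- iteration 3/4 --
    FD 5: (57.079,-27.208) -> (52.749,-29.708) [heading=210, move]
    RT 15: heading 210 -> 195
    FD 4: (52.749,-29.708) -> (48.885,-30.743) [heading=195, move]
    -- iteration 4/4 --
    FD 5: (48.885,-30.743) -> (44.056,-32.037) [heading=195, move]
    RT 15: heading 195 -> 180
    FD 4: (44.056,-32.037) -> (40.056,-32.037) [heading=180, move]
  ]
  -- iteration 4/4 --
  RT 15: heading 180 -> 165
  PU: pen up
  FD 7: (40.056,-32.037) -> (33.294,-30.226) [heading=165, move]
  REPEAT 4 [
    -- iteration 1/4 --
    FD 5: (33.294,-30.226) -> (28.465,-28.932) [heading=165, move]
    RT 15: heading 165 -> 150
    FD 4: (28.465,-28.932) -> (25,-26.932) [heading=150, move]
    -- iteration 2/4 --
    FD 5: (25,-26.932) -> (20.67,-24.432) [heading=150, move]
    RT 15: heading 150 -> 135
    FD 4: (20.67,-24.432) -> (17.842,-21.603) [heading=135, move]
    -- iteration 3/4 --
    FD 5: (17.842,-21.603) -> (14.306,-18.068) [heading=135, move]
    RT 15: heading 135 -> 120
    FD 4: (14.306,-18.068) -> (12.306,-14.604) [heading=120, move]
    -- iteration 4/4 --
    FD 5: (12.306,-14.604) -> (9.806,-10.273) [heading=120, move]
    RT 15: heading 120 -> 105
    FD 4: (9.806,-10.273) -> (8.771,-6.41) [heading=105, move]
  ]
]
PD: pen down
FD 4: (8.771,-6.41) -> (7.736,-2.546) [heading=105, draw]
LT 108: heading 105 -> 213
Final: pos=(7.736,-2.546), heading=213, 4 segment(s) drawn

Answer: 7.736 -2.546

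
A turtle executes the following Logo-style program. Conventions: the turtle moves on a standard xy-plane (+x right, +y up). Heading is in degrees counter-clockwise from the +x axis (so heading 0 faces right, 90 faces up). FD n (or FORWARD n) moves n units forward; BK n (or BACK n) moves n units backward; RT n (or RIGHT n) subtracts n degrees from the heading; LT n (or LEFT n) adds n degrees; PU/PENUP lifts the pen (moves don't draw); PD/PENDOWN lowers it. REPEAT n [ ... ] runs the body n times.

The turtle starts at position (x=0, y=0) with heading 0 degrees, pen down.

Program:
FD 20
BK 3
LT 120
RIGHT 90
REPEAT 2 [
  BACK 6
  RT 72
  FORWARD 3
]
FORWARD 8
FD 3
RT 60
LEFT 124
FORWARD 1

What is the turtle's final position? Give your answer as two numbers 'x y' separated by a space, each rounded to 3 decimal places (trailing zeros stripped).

Answer: 4.523 -14.548

Derivation:
Executing turtle program step by step:
Start: pos=(0,0), heading=0, pen down
FD 20: (0,0) -> (20,0) [heading=0, draw]
BK 3: (20,0) -> (17,0) [heading=0, draw]
LT 120: heading 0 -> 120
RT 90: heading 120 -> 30
REPEAT 2 [
  -- iteration 1/2 --
  BK 6: (17,0) -> (11.804,-3) [heading=30, draw]
  RT 72: heading 30 -> 318
  FD 3: (11.804,-3) -> (14.033,-5.007) [heading=318, draw]
  -- iteration 2/2 --
  BK 6: (14.033,-5.007) -> (9.574,-0.993) [heading=318, draw]
  RT 72: heading 318 -> 246
  FD 3: (9.574,-0.993) -> (8.354,-3.733) [heading=246, draw]
]
FD 8: (8.354,-3.733) -> (5.1,-11.042) [heading=246, draw]
FD 3: (5.1,-11.042) -> (3.88,-13.782) [heading=246, draw]
RT 60: heading 246 -> 186
LT 124: heading 186 -> 310
FD 1: (3.88,-13.782) -> (4.523,-14.548) [heading=310, draw]
Final: pos=(4.523,-14.548), heading=310, 9 segment(s) drawn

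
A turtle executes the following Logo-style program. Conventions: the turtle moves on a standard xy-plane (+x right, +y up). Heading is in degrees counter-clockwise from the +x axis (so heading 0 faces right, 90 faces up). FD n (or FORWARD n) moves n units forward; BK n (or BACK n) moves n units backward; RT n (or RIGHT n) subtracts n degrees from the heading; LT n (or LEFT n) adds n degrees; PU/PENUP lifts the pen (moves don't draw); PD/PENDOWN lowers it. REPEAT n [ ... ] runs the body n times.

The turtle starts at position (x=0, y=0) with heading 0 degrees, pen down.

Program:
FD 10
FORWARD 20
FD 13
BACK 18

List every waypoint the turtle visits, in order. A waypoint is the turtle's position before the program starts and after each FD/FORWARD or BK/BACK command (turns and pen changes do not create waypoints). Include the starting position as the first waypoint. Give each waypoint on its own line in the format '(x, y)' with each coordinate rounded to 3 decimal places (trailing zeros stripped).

Executing turtle program step by step:
Start: pos=(0,0), heading=0, pen down
FD 10: (0,0) -> (10,0) [heading=0, draw]
FD 20: (10,0) -> (30,0) [heading=0, draw]
FD 13: (30,0) -> (43,0) [heading=0, draw]
BK 18: (43,0) -> (25,0) [heading=0, draw]
Final: pos=(25,0), heading=0, 4 segment(s) drawn
Waypoints (5 total):
(0, 0)
(10, 0)
(30, 0)
(43, 0)
(25, 0)

Answer: (0, 0)
(10, 0)
(30, 0)
(43, 0)
(25, 0)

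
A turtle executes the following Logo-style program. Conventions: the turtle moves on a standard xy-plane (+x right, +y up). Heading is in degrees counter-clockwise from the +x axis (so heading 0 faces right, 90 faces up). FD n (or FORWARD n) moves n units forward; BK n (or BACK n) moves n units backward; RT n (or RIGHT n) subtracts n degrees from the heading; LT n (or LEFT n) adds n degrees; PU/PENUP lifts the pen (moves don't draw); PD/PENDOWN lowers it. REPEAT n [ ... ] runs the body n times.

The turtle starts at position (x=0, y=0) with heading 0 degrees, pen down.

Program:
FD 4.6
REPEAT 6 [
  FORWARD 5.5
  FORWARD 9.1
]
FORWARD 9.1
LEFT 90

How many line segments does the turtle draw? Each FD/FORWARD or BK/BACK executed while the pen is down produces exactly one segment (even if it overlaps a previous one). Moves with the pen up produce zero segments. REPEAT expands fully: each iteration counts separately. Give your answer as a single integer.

Answer: 14

Derivation:
Executing turtle program step by step:
Start: pos=(0,0), heading=0, pen down
FD 4.6: (0,0) -> (4.6,0) [heading=0, draw]
REPEAT 6 [
  -- iteration 1/6 --
  FD 5.5: (4.6,0) -> (10.1,0) [heading=0, draw]
  FD 9.1: (10.1,0) -> (19.2,0) [heading=0, draw]
  -- iteration 2/6 --
  FD 5.5: (19.2,0) -> (24.7,0) [heading=0, draw]
  FD 9.1: (24.7,0) -> (33.8,0) [heading=0, draw]
  -- iteration 3/6 --
  FD 5.5: (33.8,0) -> (39.3,0) [heading=0, draw]
  FD 9.1: (39.3,0) -> (48.4,0) [heading=0, draw]
  -- iteration 4/6 --
  FD 5.5: (48.4,0) -> (53.9,0) [heading=0, draw]
  FD 9.1: (53.9,0) -> (63,0) [heading=0, draw]
  -- iteration 5/6 --
  FD 5.5: (63,0) -> (68.5,0) [heading=0, draw]
  FD 9.1: (68.5,0) -> (77.6,0) [heading=0, draw]
  -- iteration 6/6 --
  FD 5.5: (77.6,0) -> (83.1,0) [heading=0, draw]
  FD 9.1: (83.1,0) -> (92.2,0) [heading=0, draw]
]
FD 9.1: (92.2,0) -> (101.3,0) [heading=0, draw]
LT 90: heading 0 -> 90
Final: pos=(101.3,0), heading=90, 14 segment(s) drawn
Segments drawn: 14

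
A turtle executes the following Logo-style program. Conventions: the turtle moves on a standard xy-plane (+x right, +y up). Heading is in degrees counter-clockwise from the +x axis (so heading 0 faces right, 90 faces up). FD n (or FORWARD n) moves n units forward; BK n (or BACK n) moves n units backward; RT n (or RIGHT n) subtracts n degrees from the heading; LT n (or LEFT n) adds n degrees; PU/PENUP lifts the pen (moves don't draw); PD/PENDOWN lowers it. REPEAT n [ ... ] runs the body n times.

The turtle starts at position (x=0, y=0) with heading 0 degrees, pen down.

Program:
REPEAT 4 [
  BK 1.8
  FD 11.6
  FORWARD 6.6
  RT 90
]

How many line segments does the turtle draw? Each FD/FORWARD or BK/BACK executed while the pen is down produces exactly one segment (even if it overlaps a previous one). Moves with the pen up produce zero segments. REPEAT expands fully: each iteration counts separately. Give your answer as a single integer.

Answer: 12

Derivation:
Executing turtle program step by step:
Start: pos=(0,0), heading=0, pen down
REPEAT 4 [
  -- iteration 1/4 --
  BK 1.8: (0,0) -> (-1.8,0) [heading=0, draw]
  FD 11.6: (-1.8,0) -> (9.8,0) [heading=0, draw]
  FD 6.6: (9.8,0) -> (16.4,0) [heading=0, draw]
  RT 90: heading 0 -> 270
  -- iteration 2/4 --
  BK 1.8: (16.4,0) -> (16.4,1.8) [heading=270, draw]
  FD 11.6: (16.4,1.8) -> (16.4,-9.8) [heading=270, draw]
  FD 6.6: (16.4,-9.8) -> (16.4,-16.4) [heading=270, draw]
  RT 90: heading 270 -> 180
  -- iteration 3/4 --
  BK 1.8: (16.4,-16.4) -> (18.2,-16.4) [heading=180, draw]
  FD 11.6: (18.2,-16.4) -> (6.6,-16.4) [heading=180, draw]
  FD 6.6: (6.6,-16.4) -> (0,-16.4) [heading=180, draw]
  RT 90: heading 180 -> 90
  -- iteration 4/4 --
  BK 1.8: (0,-16.4) -> (0,-18.2) [heading=90, draw]
  FD 11.6: (0,-18.2) -> (0,-6.6) [heading=90, draw]
  FD 6.6: (0,-6.6) -> (0,0) [heading=90, draw]
  RT 90: heading 90 -> 0
]
Final: pos=(0,0), heading=0, 12 segment(s) drawn
Segments drawn: 12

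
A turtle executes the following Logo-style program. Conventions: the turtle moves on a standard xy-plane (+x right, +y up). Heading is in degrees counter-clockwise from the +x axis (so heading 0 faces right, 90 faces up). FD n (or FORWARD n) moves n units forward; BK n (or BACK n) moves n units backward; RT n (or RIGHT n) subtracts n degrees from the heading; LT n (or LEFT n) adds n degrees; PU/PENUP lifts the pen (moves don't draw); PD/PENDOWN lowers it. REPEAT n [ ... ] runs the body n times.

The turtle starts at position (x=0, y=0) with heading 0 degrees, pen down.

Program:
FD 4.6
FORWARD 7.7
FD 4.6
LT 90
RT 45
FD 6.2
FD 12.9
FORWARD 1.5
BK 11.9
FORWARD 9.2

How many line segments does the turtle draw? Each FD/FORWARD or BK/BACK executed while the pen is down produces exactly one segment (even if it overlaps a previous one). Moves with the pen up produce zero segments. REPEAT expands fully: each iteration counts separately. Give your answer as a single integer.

Executing turtle program step by step:
Start: pos=(0,0), heading=0, pen down
FD 4.6: (0,0) -> (4.6,0) [heading=0, draw]
FD 7.7: (4.6,0) -> (12.3,0) [heading=0, draw]
FD 4.6: (12.3,0) -> (16.9,0) [heading=0, draw]
LT 90: heading 0 -> 90
RT 45: heading 90 -> 45
FD 6.2: (16.9,0) -> (21.284,4.384) [heading=45, draw]
FD 12.9: (21.284,4.384) -> (30.406,13.506) [heading=45, draw]
FD 1.5: (30.406,13.506) -> (31.466,14.566) [heading=45, draw]
BK 11.9: (31.466,14.566) -> (23.052,6.152) [heading=45, draw]
FD 9.2: (23.052,6.152) -> (29.557,12.657) [heading=45, draw]
Final: pos=(29.557,12.657), heading=45, 8 segment(s) drawn
Segments drawn: 8

Answer: 8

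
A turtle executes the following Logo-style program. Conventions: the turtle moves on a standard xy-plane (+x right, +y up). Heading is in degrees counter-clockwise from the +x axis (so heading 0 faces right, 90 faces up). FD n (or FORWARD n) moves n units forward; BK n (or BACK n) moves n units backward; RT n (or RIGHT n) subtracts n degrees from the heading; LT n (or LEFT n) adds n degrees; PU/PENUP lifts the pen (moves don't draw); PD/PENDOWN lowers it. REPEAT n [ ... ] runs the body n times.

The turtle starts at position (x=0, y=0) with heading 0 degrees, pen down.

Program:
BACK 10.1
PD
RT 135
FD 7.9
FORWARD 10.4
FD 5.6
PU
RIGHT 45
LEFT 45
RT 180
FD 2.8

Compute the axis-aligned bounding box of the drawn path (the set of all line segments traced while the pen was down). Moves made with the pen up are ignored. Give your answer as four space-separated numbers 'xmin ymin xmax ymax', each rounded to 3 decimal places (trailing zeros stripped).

Executing turtle program step by step:
Start: pos=(0,0), heading=0, pen down
BK 10.1: (0,0) -> (-10.1,0) [heading=0, draw]
PD: pen down
RT 135: heading 0 -> 225
FD 7.9: (-10.1,0) -> (-15.686,-5.586) [heading=225, draw]
FD 10.4: (-15.686,-5.586) -> (-23.04,-12.94) [heading=225, draw]
FD 5.6: (-23.04,-12.94) -> (-27,-16.9) [heading=225, draw]
PU: pen up
RT 45: heading 225 -> 180
LT 45: heading 180 -> 225
RT 180: heading 225 -> 45
FD 2.8: (-27,-16.9) -> (-25.02,-14.92) [heading=45, move]
Final: pos=(-25.02,-14.92), heading=45, 4 segment(s) drawn

Segment endpoints: x in {-27, -23.04, -15.686, -10.1, 0}, y in {-16.9, -12.94, -5.586, 0}
xmin=-27, ymin=-16.9, xmax=0, ymax=0

Answer: -27 -16.9 0 0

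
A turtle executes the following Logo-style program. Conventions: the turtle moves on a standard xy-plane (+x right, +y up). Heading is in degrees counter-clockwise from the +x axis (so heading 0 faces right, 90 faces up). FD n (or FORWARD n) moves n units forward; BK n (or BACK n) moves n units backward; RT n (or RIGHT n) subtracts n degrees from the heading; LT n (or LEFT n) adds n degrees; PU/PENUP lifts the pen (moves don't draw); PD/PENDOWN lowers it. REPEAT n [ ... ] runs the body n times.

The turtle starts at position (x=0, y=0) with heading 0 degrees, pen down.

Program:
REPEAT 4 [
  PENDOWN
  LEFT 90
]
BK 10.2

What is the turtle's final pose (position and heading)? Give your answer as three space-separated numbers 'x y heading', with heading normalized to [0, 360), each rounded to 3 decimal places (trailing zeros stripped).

Answer: -10.2 0 0

Derivation:
Executing turtle program step by step:
Start: pos=(0,0), heading=0, pen down
REPEAT 4 [
  -- iteration 1/4 --
  PD: pen down
  LT 90: heading 0 -> 90
  -- iteration 2/4 --
  PD: pen down
  LT 90: heading 90 -> 180
  -- iteration 3/4 --
  PD: pen down
  LT 90: heading 180 -> 270
  -- iteration 4/4 --
  PD: pen down
  LT 90: heading 270 -> 0
]
BK 10.2: (0,0) -> (-10.2,0) [heading=0, draw]
Final: pos=(-10.2,0), heading=0, 1 segment(s) drawn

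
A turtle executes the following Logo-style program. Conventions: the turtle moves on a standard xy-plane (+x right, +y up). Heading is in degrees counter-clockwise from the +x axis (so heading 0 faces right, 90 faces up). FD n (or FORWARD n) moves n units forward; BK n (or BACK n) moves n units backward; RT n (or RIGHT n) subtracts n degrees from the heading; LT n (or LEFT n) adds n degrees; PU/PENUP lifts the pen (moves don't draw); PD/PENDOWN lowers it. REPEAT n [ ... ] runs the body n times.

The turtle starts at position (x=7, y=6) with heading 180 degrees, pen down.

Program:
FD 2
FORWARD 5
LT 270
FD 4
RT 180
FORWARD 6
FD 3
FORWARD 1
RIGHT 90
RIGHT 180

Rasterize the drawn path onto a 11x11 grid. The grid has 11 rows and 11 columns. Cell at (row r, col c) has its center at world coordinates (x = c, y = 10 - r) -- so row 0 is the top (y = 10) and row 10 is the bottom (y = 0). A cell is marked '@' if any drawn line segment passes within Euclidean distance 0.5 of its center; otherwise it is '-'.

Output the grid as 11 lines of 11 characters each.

Segment 0: (7,6) -> (5,6)
Segment 1: (5,6) -> (0,6)
Segment 2: (0,6) -> (0,10)
Segment 3: (0,10) -> (0,4)
Segment 4: (0,4) -> (-0,1)
Segment 5: (-0,1) -> (-0,0)

Answer: @----------
@----------
@----------
@----------
@@@@@@@@---
@----------
@----------
@----------
@----------
@----------
@----------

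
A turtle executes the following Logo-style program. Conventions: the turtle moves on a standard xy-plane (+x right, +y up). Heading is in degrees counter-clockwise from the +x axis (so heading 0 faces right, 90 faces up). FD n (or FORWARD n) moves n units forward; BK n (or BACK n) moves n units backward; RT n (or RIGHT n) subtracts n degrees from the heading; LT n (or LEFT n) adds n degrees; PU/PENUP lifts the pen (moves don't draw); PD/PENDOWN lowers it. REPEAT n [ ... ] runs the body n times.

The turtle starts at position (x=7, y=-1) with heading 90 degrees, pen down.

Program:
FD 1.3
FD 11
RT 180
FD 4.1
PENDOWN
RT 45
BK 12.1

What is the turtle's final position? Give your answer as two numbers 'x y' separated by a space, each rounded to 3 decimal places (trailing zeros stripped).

Answer: 15.556 15.756

Derivation:
Executing turtle program step by step:
Start: pos=(7,-1), heading=90, pen down
FD 1.3: (7,-1) -> (7,0.3) [heading=90, draw]
FD 11: (7,0.3) -> (7,11.3) [heading=90, draw]
RT 180: heading 90 -> 270
FD 4.1: (7,11.3) -> (7,7.2) [heading=270, draw]
PD: pen down
RT 45: heading 270 -> 225
BK 12.1: (7,7.2) -> (15.556,15.756) [heading=225, draw]
Final: pos=(15.556,15.756), heading=225, 4 segment(s) drawn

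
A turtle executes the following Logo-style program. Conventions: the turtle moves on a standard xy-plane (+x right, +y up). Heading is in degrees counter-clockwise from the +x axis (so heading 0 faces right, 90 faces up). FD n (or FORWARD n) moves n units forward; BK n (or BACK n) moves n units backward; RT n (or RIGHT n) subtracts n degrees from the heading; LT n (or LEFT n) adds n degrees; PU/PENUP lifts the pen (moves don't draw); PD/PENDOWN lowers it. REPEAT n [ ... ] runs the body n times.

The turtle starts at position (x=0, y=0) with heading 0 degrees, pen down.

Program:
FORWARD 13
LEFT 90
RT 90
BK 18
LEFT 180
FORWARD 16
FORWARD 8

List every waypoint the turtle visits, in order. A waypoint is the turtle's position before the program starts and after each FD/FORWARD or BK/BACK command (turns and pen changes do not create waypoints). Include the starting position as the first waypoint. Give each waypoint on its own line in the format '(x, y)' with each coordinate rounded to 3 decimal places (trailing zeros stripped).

Answer: (0, 0)
(13, 0)
(-5, 0)
(-21, 0)
(-29, 0)

Derivation:
Executing turtle program step by step:
Start: pos=(0,0), heading=0, pen down
FD 13: (0,0) -> (13,0) [heading=0, draw]
LT 90: heading 0 -> 90
RT 90: heading 90 -> 0
BK 18: (13,0) -> (-5,0) [heading=0, draw]
LT 180: heading 0 -> 180
FD 16: (-5,0) -> (-21,0) [heading=180, draw]
FD 8: (-21,0) -> (-29,0) [heading=180, draw]
Final: pos=(-29,0), heading=180, 4 segment(s) drawn
Waypoints (5 total):
(0, 0)
(13, 0)
(-5, 0)
(-21, 0)
(-29, 0)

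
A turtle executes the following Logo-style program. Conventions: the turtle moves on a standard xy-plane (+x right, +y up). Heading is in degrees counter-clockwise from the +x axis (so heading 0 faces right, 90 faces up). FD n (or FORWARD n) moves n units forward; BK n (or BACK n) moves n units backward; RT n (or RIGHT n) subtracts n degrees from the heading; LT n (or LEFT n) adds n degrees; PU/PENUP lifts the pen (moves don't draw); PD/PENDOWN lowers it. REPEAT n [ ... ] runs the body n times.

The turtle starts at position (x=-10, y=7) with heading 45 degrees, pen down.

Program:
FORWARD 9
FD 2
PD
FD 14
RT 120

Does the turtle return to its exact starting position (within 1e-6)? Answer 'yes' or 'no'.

Answer: no

Derivation:
Executing turtle program step by step:
Start: pos=(-10,7), heading=45, pen down
FD 9: (-10,7) -> (-3.636,13.364) [heading=45, draw]
FD 2: (-3.636,13.364) -> (-2.222,14.778) [heading=45, draw]
PD: pen down
FD 14: (-2.222,14.778) -> (7.678,24.678) [heading=45, draw]
RT 120: heading 45 -> 285
Final: pos=(7.678,24.678), heading=285, 3 segment(s) drawn

Start position: (-10, 7)
Final position: (7.678, 24.678)
Distance = 25; >= 1e-6 -> NOT closed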